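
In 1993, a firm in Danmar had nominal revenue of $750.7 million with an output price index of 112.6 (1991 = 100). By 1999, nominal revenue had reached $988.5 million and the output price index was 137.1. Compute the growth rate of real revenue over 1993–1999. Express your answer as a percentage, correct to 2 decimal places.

Deflate each year: 1993 → 750.7/1.126 = 666.70; 1999 → 988.5/1.371 = 721.01.
So real revenue changed by 721.01/666.70 − 1 = 0.0815, i.e. 8.15%.

8.15%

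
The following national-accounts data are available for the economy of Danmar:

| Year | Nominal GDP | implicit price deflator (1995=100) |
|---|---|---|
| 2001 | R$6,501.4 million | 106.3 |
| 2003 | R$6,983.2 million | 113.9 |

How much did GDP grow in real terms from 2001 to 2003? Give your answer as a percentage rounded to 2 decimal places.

0.24%

Deflate each year: 2001 → 6501.4/1.063 = 6116.09; 2003 → 6983.2/1.139 = 6130.99.
So real GDP changed by 6130.99/6116.09 − 1 = 0.0024, i.e. 0.24%.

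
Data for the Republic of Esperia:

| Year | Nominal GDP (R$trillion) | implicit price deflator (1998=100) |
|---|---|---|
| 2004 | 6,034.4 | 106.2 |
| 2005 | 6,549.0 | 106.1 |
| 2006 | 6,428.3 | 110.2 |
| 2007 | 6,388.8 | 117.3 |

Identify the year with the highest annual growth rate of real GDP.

2005: real = 6549.0/1.061 = 6172.48; growth vs 2004 (5682.11) = 8.63%.
2006: real = 6428.3/1.102 = 5833.30; growth vs 2005 (6172.48) = -5.50%.
2007: real = 6388.8/1.173 = 5446.55; growth vs 2006 (5833.30) = -6.63%.

2005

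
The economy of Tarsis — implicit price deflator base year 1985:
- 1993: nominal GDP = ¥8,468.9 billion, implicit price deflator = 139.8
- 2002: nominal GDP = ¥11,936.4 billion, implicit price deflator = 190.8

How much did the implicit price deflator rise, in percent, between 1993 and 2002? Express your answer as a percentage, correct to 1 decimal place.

36.5%

Price-level change = 190.8 / 139.8 − 1 = 0.3648.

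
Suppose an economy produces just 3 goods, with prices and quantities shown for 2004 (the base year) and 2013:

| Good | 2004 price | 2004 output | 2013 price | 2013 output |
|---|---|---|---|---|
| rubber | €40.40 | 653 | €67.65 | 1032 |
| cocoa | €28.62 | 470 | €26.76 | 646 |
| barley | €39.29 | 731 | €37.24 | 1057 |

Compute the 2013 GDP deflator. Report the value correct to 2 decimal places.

Nominal GDP 2013 = 67.65·1032 + 26.76·646 + 37.24·1057 = 126464.44.
Real GDP 2013 (at 2004 prices) = 40.40·1032 + 28.62·646 + 39.29·1057 = 101710.85.
Deflator = Nominal/Real × 100 = 126464.44/101710.85 × 100 = 124.337.

124.34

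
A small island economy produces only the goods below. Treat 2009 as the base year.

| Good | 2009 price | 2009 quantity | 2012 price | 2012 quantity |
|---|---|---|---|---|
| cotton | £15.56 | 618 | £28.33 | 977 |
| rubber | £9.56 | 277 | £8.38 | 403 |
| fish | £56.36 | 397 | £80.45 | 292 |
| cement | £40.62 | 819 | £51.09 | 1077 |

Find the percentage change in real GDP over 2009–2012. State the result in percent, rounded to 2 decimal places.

16.72%

Real GDP 2009 = Nominal GDP 2009 = 15.56·618 + 9.56·277 + 56.36·397 + 40.62·819 = 67906.90.
Real GDP 2012 (at 2009 prices) = 15.56·977 + 9.56·403 + 56.36·292 + 40.62·1077 = 79259.66.
Real growth = 79259.66/67906.90 − 1 = 0.1672.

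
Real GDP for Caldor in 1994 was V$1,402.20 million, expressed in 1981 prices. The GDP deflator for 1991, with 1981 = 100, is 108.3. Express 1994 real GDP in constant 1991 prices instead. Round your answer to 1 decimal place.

V$1,518.6 million

Real GDP in 1991 prices = Real GDP in 1981 prices × (P_1991/P_1981) = 1402.20 × 1.083 = 1518.58.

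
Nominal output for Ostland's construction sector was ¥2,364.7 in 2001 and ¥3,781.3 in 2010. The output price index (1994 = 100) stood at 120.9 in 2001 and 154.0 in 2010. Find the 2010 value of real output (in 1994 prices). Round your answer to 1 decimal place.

Real output = Nominal / (output price index/100) = 3781.3 / 1.540 = 2455.39.

¥2,455.4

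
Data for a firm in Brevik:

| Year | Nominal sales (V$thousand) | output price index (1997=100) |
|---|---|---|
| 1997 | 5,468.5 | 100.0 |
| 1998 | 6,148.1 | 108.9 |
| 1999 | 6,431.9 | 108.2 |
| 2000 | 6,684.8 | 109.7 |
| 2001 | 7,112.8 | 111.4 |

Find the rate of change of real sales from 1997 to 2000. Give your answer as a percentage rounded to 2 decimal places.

11.43%

Real sales 1997 = 5468.5/1.000 = 5468.50.
Real sales 2000 = 6684.8/1.097 = 6093.71.
Change = 6093.71/5468.50 − 1 = 0.1143.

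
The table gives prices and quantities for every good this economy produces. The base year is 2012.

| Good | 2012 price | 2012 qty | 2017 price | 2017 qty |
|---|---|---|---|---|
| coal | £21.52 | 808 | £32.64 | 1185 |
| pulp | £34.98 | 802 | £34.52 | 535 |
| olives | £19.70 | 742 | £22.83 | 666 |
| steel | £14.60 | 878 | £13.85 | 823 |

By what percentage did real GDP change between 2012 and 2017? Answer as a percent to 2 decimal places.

Real GDP 2012 = Nominal GDP 2012 = 21.52·808 + 34.98·802 + 19.70·742 + 14.60·878 = 72878.32.
Real GDP 2017 (at 2012 prices) = 21.52·1185 + 34.98·535 + 19.70·666 + 14.60·823 = 69351.50.
Real growth = 69351.50/72878.32 − 1 = -0.0484.

-4.84%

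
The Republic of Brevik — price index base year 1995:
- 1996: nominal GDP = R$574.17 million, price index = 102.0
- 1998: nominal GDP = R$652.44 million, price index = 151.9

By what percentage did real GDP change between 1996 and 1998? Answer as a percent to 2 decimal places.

Deflate each year: 1996 → 574.17/1.020 = 562.91; 1998 → 652.44/1.519 = 429.52.
So real GDP changed by 429.52/562.91 − 1 = -0.2370, i.e. -23.70%.

-23.70%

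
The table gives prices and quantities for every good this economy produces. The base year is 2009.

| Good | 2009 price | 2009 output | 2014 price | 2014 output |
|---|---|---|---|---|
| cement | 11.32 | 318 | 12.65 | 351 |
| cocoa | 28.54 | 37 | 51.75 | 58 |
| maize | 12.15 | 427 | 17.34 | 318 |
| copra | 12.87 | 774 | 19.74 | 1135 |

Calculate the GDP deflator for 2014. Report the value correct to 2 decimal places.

Nominal GDP 2014 = 12.65·351 + 51.75·58 + 17.34·318 + 19.74·1135 = 35360.67.
Real GDP 2014 (at 2009 prices) = 11.32·351 + 28.54·58 + 12.15·318 + 12.87·1135 = 24099.79.
Deflator = Nominal/Real × 100 = 35360.67/24099.79 × 100 = 146.726.

146.73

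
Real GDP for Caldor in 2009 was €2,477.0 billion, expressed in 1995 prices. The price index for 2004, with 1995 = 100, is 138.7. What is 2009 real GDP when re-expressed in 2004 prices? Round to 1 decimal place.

€3,435.6 billion

Real GDP in 2004 prices = Real GDP in 1995 prices × (P_2004/P_1995) = 2477.0 × 1.387 = 3435.60.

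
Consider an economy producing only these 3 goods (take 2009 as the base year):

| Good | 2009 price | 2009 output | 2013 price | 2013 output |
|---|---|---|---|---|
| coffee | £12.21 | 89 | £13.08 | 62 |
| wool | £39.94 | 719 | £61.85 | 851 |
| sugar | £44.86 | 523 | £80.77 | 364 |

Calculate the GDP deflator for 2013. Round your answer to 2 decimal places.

Nominal GDP 2013 = 13.08·62 + 61.85·851 + 80.77·364 = 82845.59.
Real GDP 2013 (at 2009 prices) = 12.21·62 + 39.94·851 + 44.86·364 = 51075.00.
Deflator = Nominal/Real × 100 = 82845.59/51075.00 × 100 = 162.204.

162.20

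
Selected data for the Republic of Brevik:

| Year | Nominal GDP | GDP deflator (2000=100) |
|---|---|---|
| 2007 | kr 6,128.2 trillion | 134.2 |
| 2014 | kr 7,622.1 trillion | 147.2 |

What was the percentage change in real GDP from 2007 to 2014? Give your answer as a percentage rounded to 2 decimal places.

Deflate each year: 2007 → 6128.2/1.342 = 4566.47; 2014 → 7622.1/1.472 = 5178.06.
So real GDP changed by 5178.06/4566.47 − 1 = 0.1339, i.e. 13.39%.

13.39%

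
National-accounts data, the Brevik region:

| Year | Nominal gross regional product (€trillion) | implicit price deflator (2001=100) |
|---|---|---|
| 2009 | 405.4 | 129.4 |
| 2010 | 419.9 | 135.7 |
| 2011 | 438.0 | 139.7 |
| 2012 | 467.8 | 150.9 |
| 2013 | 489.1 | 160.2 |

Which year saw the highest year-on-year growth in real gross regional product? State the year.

2010: real = 419.9/1.357 = 309.43; growth vs 2009 (313.29) = -1.23%.
2011: real = 438.0/1.397 = 313.53; growth vs 2010 (309.43) = 1.33%.
2012: real = 467.8/1.509 = 310.01; growth vs 2011 (313.53) = -1.12%.
2013: real = 489.1/1.602 = 305.31; growth vs 2012 (310.01) = -1.52%.

2011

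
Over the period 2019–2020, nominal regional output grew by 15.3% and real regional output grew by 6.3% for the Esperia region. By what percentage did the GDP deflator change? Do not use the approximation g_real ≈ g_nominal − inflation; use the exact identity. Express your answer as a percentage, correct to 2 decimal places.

8.47%

(1 + g_nom) = (1 + g_real)(1 + π), so π = 1.1530 / 1.0630 − 1 = 0.08467.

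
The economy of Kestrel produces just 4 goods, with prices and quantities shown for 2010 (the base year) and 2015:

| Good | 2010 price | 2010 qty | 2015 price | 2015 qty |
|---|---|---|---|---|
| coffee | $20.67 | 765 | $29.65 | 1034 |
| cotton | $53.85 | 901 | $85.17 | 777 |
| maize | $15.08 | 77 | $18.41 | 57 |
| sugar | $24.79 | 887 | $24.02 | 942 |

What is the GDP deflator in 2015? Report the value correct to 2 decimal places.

137.84

Nominal GDP 2015 = 29.65·1034 + 85.17·777 + 18.41·57 + 24.02·942 = 120511.40.
Real GDP 2015 (at 2010 prices) = 20.67·1034 + 53.85·777 + 15.08·57 + 24.79·942 = 87425.97.
Deflator = Nominal/Real × 100 = 120511.40/87425.97 × 100 = 137.844.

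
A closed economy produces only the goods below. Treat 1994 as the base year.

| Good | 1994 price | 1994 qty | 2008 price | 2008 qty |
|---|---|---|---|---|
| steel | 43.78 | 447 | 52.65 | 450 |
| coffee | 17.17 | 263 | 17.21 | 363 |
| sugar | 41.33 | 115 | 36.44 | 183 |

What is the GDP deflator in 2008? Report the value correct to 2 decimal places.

Nominal GDP 2008 = 52.65·450 + 17.21·363 + 36.44·183 = 36608.25.
Real GDP 2008 (at 1994 prices) = 43.78·450 + 17.17·363 + 41.33·183 = 33497.10.
Deflator = Nominal/Real × 100 = 36608.25/33497.10 × 100 = 109.288.

109.29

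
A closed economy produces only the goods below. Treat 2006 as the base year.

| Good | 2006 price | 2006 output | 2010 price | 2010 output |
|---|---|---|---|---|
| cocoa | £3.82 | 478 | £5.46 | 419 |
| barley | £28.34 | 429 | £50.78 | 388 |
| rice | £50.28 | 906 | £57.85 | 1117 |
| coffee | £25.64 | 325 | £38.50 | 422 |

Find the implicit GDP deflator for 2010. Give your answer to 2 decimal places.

129.25

Nominal GDP 2010 = 5.46·419 + 50.78·388 + 57.85·1117 + 38.50·422 = 102855.83.
Real GDP 2010 (at 2006 prices) = 3.82·419 + 28.34·388 + 50.28·1117 + 25.64·422 = 79579.34.
Deflator = Nominal/Real × 100 = 102855.83/79579.34 × 100 = 129.249.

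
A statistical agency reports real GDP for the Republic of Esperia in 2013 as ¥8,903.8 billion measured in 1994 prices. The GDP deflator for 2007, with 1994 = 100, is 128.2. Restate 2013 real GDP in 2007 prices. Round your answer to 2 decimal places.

Real GDP in 2007 prices = Real GDP in 1994 prices × (P_2007/P_1994) = 8903.8 × 1.282 = 11414.67.

¥11,414.67 billion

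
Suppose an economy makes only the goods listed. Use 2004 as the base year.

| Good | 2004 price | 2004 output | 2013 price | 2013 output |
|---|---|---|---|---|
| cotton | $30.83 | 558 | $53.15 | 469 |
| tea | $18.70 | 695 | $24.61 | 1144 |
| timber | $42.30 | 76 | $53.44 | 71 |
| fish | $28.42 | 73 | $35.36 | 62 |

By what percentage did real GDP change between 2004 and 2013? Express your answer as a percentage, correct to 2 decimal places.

14.45%

Real GDP 2004 = Nominal GDP 2004 = 30.83·558 + 18.70·695 + 42.30·76 + 28.42·73 = 35489.10.
Real GDP 2013 (at 2004 prices) = 30.83·469 + 18.70·1144 + 42.30·71 + 28.42·62 = 40617.41.
Real growth = 40617.41/35489.10 − 1 = 0.1445.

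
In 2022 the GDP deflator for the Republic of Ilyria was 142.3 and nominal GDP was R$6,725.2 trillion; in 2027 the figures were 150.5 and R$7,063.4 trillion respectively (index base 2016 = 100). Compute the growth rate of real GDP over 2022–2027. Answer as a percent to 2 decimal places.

-0.69%

Deflate each year: 2022 → 6725.2/1.423 = 4726.07; 2027 → 7063.4/1.505 = 4693.29.
So real GDP changed by 4693.29/4726.07 − 1 = -0.0069, i.e. -0.69%.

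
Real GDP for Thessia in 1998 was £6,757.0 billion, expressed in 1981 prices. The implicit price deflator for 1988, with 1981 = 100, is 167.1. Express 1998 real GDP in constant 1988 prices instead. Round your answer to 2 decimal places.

Real GDP in 1988 prices = Real GDP in 1981 prices × (P_1988/P_1981) = 6757.0 × 1.671 = 11290.95.

£11,290.95 billion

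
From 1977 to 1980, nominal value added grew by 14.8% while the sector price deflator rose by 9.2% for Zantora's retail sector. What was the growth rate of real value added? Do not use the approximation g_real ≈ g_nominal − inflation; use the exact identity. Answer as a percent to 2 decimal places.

5.13%

(1 + g_nom) = (1 + g_real)(1 + π), so g_real = 1.1480 / 1.0920 − 1 = 0.05128.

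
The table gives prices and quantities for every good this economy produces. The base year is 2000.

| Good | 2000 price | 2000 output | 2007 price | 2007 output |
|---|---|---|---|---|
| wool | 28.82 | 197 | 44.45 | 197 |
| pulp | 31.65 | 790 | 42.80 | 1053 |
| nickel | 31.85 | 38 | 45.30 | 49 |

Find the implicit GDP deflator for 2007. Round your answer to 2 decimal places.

Nominal GDP 2007 = 44.45·197 + 42.80·1053 + 45.30·49 = 56044.75.
Real GDP 2007 (at 2000 prices) = 28.82·197 + 31.65·1053 + 31.85·49 = 40565.64.
Deflator = Nominal/Real × 100 = 56044.75/40565.64 × 100 = 138.158.

138.16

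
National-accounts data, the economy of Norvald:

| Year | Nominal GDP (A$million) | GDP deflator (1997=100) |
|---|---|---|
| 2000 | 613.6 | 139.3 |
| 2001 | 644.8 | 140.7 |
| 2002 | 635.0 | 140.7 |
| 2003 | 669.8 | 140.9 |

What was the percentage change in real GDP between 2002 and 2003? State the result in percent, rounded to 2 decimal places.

Real GDP 2002 = 635.0/1.407 = 451.31.
Real GDP 2003 = 669.8/1.409 = 475.37.
Change = 475.37/451.31 − 1 = 0.0533.

5.33%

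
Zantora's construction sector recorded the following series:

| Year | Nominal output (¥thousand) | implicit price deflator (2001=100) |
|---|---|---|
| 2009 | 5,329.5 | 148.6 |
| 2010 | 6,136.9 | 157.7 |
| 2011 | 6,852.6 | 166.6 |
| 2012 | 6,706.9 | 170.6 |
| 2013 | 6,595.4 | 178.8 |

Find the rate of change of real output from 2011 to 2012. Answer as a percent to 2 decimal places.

-4.42%

Real output 2011 = 6852.6/1.666 = 4113.21.
Real output 2012 = 6706.9/1.706 = 3931.36.
Change = 3931.36/4113.21 − 1 = -0.0442.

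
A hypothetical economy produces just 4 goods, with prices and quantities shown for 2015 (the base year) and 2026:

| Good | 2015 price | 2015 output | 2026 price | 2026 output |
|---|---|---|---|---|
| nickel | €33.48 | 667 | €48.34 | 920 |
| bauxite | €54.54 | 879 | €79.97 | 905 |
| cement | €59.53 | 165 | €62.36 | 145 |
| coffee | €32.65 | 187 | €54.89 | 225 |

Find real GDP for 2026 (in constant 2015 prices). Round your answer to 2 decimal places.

€96138.40

Real GDP 2026 = Σ (p_2015 × q_2026) = 33.48·920 + 54.54·905 + 59.53·145 + 32.65·225 = 96138.40.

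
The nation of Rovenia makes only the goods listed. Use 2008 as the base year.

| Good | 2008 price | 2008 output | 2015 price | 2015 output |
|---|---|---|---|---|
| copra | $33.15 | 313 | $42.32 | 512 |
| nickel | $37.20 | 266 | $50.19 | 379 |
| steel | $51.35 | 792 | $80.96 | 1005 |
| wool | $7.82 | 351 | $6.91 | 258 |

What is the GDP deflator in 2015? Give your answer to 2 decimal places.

Nominal GDP 2015 = 42.32·512 + 50.19·379 + 80.96·1005 + 6.91·258 = 123837.43.
Real GDP 2015 (at 2008 prices) = 33.15·512 + 37.20·379 + 51.35·1005 + 7.82·258 = 84695.91.
Deflator = Nominal/Real × 100 = 123837.43/84695.91 × 100 = 146.214.

146.21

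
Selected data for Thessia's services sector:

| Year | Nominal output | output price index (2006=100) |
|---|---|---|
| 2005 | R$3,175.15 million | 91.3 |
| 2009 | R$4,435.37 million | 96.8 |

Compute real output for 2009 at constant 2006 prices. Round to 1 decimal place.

Real output = Nominal / (output price index/100) = 4435.37 / 0.968 = 4581.99.

R$4,582.0 million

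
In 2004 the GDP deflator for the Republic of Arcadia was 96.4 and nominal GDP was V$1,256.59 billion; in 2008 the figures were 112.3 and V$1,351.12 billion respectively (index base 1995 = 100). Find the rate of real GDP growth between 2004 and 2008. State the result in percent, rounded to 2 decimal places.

-7.70%

Real GDP 2004 = 1256.59 / 0.964 = 1303.52.
Real GDP 2008 = 1351.12 / 1.123 = 1203.13.
Real growth = 1203.13 / 1303.52 − 1 = -0.0770.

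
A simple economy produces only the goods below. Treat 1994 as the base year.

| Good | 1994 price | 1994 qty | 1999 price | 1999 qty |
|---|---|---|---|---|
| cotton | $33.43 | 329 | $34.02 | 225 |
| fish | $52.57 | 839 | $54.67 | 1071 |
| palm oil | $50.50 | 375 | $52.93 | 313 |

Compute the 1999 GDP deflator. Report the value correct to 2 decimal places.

103.95

Nominal GDP 1999 = 34.02·225 + 54.67·1071 + 52.93·313 = 82773.16.
Real GDP 1999 (at 1994 prices) = 33.43·225 + 52.57·1071 + 50.50·313 = 79630.72.
Deflator = Nominal/Real × 100 = 82773.16/79630.72 × 100 = 103.946.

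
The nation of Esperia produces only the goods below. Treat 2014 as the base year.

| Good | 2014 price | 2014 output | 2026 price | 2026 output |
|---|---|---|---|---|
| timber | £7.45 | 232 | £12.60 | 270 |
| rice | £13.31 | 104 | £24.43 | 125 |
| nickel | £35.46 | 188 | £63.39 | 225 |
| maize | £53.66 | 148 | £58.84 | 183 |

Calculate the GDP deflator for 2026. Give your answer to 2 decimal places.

Nominal GDP 2026 = 12.60·270 + 24.43·125 + 63.39·225 + 58.84·183 = 31486.22.
Real GDP 2026 (at 2014 prices) = 7.45·270 + 13.31·125 + 35.46·225 + 53.66·183 = 21473.53.
Deflator = Nominal/Real × 100 = 31486.22/21473.53 × 100 = 146.628.

146.63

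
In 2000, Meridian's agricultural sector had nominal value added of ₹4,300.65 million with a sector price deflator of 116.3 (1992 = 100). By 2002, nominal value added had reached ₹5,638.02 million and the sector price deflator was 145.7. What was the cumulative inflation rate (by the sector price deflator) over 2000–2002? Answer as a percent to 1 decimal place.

25.3%

Price-level change = 145.7 / 116.3 − 1 = 0.2528.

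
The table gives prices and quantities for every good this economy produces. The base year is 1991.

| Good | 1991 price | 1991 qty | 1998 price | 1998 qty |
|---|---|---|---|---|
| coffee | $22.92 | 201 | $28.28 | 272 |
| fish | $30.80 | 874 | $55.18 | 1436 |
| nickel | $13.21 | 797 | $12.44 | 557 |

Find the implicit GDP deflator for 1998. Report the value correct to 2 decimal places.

Nominal GDP 1998 = 28.28·272 + 55.18·1436 + 12.44·557 = 93859.72.
Real GDP 1998 (at 1991 prices) = 22.92·272 + 30.80·1436 + 13.21·557 = 57821.01.
Deflator = Nominal/Real × 100 = 93859.72/57821.01 × 100 = 162.328.

162.33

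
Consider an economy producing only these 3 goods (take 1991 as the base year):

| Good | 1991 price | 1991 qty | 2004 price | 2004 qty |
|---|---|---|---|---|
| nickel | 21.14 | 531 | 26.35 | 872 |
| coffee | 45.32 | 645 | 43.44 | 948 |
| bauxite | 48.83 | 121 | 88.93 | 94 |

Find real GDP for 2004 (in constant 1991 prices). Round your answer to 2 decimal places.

65987.46

Real GDP 2004 = Σ (p_1991 × q_2004) = 21.14·872 + 45.32·948 + 48.83·94 = 65987.46.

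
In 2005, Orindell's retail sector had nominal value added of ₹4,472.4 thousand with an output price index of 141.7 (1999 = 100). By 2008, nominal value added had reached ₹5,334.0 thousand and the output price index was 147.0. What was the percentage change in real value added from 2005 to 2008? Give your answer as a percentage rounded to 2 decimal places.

Deflate each year: 2005 → 4472.4/1.417 = 3156.25; 2008 → 5334.0/1.470 = 3628.57.
So real value added changed by 3628.57/3156.25 − 1 = 0.1496, i.e. 14.96%.

14.96%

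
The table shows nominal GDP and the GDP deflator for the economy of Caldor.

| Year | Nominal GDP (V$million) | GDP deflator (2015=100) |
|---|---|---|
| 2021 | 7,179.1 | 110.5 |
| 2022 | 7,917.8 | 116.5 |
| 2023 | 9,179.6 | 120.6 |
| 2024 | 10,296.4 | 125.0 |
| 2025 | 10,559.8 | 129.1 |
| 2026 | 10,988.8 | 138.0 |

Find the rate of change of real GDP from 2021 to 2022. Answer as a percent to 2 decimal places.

Real GDP 2021 = 7179.1/1.105 = 6496.92.
Real GDP 2022 = 7917.8/1.165 = 6796.39.
Change = 6796.39/6496.92 − 1 = 0.0461.

4.61%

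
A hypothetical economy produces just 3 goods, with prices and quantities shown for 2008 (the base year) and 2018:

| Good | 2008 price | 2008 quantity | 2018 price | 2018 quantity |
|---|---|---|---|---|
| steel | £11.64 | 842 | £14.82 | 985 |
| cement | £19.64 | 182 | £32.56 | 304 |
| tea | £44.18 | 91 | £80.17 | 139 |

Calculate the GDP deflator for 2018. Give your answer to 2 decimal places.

Nominal GDP 2018 = 14.82·985 + 32.56·304 + 80.17·139 = 35639.57.
Real GDP 2018 (at 2008 prices) = 11.64·985 + 19.64·304 + 44.18·139 = 23576.98.
Deflator = Nominal/Real × 100 = 35639.57/23576.98 × 100 = 151.163.

151.16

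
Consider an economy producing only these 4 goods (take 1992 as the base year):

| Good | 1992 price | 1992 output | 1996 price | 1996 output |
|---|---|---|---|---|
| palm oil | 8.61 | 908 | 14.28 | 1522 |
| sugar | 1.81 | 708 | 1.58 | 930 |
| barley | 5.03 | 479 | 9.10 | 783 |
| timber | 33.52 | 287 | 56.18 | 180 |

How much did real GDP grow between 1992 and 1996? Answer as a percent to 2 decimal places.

17.18%

Real GDP 1992 = Nominal GDP 1992 = 8.61·908 + 1.81·708 + 5.03·479 + 33.52·287 = 21128.97.
Real GDP 1996 (at 1992 prices) = 8.61·1522 + 1.81·930 + 5.03·783 + 33.52·180 = 24759.81.
Real growth = 24759.81/21128.97 − 1 = 0.1718.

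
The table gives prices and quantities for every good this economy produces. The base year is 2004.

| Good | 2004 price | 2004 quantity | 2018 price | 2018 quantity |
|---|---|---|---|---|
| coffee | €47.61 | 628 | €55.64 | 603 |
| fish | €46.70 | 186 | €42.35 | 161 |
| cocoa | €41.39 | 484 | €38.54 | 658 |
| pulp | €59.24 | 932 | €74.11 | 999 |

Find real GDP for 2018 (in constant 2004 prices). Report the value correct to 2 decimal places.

Real GDP 2018 = Σ (p_2004 × q_2018) = 47.61·603 + 46.70·161 + 41.39·658 + 59.24·999 = 122642.91.

€122642.91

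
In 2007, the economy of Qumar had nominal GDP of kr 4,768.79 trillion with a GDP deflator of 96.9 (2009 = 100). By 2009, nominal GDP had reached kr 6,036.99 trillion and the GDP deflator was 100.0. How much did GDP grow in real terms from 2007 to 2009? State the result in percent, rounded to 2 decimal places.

Real GDP 2007 = 4768.79 / 0.969 = 4921.35.
Real GDP 2009 = 6036.99 / 1.000 = 6036.99.
Real growth = 6036.99 / 4921.35 − 1 = 0.2267.

22.67%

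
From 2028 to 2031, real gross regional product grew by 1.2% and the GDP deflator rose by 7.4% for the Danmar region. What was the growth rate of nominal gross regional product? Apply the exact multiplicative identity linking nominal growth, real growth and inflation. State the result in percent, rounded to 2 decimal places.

8.69%

(1 + g_nom) = (1 + g_real)(1 + π) = 1.0120 × 1.0740 = 1.08689.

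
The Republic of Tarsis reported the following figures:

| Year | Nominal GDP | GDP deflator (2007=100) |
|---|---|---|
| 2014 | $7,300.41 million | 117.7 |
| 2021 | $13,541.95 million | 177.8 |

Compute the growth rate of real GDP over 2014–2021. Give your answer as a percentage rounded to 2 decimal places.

22.79%

Deflate each year: 2014 → 7300.41/1.177 = 6202.56; 2021 → 13541.95/1.778 = 7616.39.
So real GDP changed by 7616.39/6202.56 − 1 = 0.2279, i.e. 22.79%.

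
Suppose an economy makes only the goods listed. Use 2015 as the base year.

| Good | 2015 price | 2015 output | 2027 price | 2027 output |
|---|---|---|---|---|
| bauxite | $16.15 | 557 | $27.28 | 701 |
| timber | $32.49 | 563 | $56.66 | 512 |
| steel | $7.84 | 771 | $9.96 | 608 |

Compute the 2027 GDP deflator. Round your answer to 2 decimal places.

165.60

Nominal GDP 2027 = 27.28·701 + 56.66·512 + 9.96·608 = 54188.88.
Real GDP 2027 (at 2015 prices) = 16.15·701 + 32.49·512 + 7.84·608 = 32722.75.
Deflator = Nominal/Real × 100 = 54188.88/32722.75 × 100 = 165.600.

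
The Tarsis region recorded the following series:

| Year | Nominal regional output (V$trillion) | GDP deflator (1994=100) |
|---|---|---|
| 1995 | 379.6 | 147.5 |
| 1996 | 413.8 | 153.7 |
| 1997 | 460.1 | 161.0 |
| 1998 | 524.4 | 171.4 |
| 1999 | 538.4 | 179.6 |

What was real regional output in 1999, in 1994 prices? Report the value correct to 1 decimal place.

Real regional output 1999 = 538.4 / 1.796 = 299.78.

V$299.8 trillion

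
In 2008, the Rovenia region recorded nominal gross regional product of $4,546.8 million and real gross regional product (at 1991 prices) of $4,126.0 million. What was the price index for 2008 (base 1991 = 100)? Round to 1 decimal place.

price index = (Nominal / Real) × 100 = 4546.8 / 4126.0 × 100 = 110.20.

110.2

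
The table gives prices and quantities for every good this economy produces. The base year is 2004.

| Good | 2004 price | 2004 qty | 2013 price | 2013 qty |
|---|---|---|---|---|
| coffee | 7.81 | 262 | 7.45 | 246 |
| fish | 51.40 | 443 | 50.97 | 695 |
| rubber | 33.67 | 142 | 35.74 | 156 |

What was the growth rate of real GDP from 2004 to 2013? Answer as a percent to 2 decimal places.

44.93%

Real GDP 2004 = Nominal GDP 2004 = 7.81·262 + 51.40·443 + 33.67·142 = 29597.56.
Real GDP 2013 (at 2004 prices) = 7.81·246 + 51.40·695 + 33.67·156 = 42896.78.
Real growth = 42896.78/29597.56 − 1 = 0.4493.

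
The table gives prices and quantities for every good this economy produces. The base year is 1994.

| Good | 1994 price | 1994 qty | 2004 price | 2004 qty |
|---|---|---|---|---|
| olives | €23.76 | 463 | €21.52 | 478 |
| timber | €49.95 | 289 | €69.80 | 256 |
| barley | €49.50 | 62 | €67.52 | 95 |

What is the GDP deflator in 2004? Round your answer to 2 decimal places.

Nominal GDP 2004 = 21.52·478 + 69.80·256 + 67.52·95 = 34569.76.
Real GDP 2004 (at 1994 prices) = 23.76·478 + 49.95·256 + 49.50·95 = 28846.98.
Deflator = Nominal/Real × 100 = 34569.76/28846.98 × 100 = 119.838.

119.84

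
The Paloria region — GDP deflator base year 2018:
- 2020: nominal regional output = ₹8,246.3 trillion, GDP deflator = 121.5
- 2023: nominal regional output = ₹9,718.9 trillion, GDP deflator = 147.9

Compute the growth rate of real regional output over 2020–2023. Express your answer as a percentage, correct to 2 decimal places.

Real regional output 2020 = 8246.3 / 1.215 = 6787.08.
Real regional output 2023 = 9718.9 / 1.479 = 6571.26.
Real growth = 6571.26 / 6787.08 − 1 = -0.0318.

-3.18%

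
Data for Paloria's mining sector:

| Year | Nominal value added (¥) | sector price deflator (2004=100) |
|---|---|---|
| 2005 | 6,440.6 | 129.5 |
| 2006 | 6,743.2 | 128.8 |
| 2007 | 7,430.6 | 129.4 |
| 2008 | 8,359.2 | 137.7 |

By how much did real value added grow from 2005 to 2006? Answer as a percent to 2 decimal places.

Real value added 2005 = 6440.6/1.295 = 4973.44.
Real value added 2006 = 6743.2/1.288 = 5235.40.
Change = 5235.40/4973.44 − 1 = 0.0527.

5.27%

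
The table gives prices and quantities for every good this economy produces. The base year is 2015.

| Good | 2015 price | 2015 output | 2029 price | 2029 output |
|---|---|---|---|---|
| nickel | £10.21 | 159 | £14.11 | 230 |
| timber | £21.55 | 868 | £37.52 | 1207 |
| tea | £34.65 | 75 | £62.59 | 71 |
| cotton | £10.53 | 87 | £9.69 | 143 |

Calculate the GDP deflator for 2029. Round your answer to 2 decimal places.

168.17

Nominal GDP 2029 = 14.11·230 + 37.52·1207 + 62.59·71 + 9.69·143 = 54361.50.
Real GDP 2029 (at 2015 prices) = 10.21·230 + 21.55·1207 + 34.65·71 + 10.53·143 = 32325.09.
Deflator = Nominal/Real × 100 = 54361.50/32325.09 × 100 = 168.171.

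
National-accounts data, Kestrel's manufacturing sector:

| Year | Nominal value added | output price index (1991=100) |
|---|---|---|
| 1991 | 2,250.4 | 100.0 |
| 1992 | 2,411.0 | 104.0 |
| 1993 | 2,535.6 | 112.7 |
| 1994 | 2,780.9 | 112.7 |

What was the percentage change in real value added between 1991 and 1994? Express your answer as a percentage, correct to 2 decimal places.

9.65%

Real value added 1991 = 2250.4/1.000 = 2250.40.
Real value added 1994 = 2780.9/1.127 = 2467.52.
Change = 2467.52/2250.40 − 1 = 0.0965.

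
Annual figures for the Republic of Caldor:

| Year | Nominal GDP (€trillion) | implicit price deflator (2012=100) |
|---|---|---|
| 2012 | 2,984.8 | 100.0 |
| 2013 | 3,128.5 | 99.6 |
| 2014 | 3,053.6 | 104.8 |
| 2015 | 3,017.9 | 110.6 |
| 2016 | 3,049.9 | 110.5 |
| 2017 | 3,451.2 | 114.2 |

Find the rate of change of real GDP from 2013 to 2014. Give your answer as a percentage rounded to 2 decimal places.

-7.24%

Real GDP 2013 = 3128.5/0.996 = 3141.06.
Real GDP 2014 = 3053.6/1.048 = 2913.74.
Change = 2913.74/3141.06 − 1 = -0.0724.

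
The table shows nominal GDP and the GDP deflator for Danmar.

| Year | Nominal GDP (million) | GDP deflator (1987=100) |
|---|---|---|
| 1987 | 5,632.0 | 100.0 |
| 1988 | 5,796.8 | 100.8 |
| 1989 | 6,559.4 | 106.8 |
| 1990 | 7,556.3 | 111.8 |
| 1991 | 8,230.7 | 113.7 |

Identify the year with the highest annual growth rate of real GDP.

1988: real = 5796.8/1.008 = 5750.79; growth vs 1987 (5632.00) = 2.11%.
1989: real = 6559.4/1.068 = 6141.76; growth vs 1988 (5750.79) = 6.80%.
1990: real = 7556.3/1.118 = 6758.77; growth vs 1989 (6141.76) = 10.05%.
1991: real = 8230.7/1.137 = 7238.96; growth vs 1990 (6758.77) = 7.10%.

1990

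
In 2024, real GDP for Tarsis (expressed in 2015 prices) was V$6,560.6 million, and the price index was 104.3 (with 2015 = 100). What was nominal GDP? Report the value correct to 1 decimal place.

Nominal GDP = Real × (price index/100) = 6560.6 × 1.043 = 6842.71.

V$6,842.7 million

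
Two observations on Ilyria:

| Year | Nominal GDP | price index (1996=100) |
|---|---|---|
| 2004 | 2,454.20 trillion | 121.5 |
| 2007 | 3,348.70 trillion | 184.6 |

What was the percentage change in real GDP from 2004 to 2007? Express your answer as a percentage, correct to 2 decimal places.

Real GDP 2004 = 2454.20 / 1.215 = 2019.92.
Real GDP 2007 = 3348.70 / 1.846 = 1814.03.
Real growth = 1814.03 / 2019.92 − 1 = -0.1019.

-10.19%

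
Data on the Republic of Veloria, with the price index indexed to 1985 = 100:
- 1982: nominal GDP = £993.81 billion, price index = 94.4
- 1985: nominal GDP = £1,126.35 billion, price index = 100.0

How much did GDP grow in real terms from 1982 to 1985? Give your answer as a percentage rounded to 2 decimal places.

6.99%

Real GDP 1982 = 993.81 / 0.944 = 1052.76.
Real GDP 1985 = 1126.35 / 1.000 = 1126.35.
Real growth = 1126.35 / 1052.76 − 1 = 0.0699.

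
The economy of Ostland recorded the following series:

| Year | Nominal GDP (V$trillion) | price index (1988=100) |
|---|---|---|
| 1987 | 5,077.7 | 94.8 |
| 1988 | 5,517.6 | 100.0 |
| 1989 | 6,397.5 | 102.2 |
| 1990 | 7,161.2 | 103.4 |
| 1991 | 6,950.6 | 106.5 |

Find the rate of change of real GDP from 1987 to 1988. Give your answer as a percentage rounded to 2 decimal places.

3.01%

Real GDP 1987 = 5077.7/0.948 = 5356.22.
Real GDP 1988 = 5517.6/1.000 = 5517.60.
Change = 5517.60/5356.22 − 1 = 0.0301.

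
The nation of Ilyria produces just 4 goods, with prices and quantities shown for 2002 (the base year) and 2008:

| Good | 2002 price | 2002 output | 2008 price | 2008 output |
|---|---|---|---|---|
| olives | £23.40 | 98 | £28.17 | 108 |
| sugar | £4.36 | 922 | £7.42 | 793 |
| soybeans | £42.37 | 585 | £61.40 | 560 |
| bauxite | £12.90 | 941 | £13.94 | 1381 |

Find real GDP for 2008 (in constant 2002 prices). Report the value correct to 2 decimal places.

Real GDP 2008 = Σ (p_2002 × q_2008) = 23.40·108 + 4.36·793 + 42.37·560 + 12.90·1381 = 47526.78.

£47526.78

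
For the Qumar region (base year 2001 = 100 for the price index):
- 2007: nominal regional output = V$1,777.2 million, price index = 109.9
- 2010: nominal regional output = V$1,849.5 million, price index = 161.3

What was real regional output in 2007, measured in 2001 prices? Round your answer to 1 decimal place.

Real regional output = Nominal / (price index/100) = 1777.2 / 1.099 = 1617.11.

V$1,617.1 million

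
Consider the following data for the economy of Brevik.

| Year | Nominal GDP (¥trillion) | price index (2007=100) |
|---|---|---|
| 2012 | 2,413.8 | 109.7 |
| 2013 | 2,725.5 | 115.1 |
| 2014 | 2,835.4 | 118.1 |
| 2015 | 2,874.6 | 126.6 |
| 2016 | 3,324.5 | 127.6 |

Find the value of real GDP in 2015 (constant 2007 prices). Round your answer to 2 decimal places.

Real GDP 2015 = 2874.6 / 1.266 = 2270.62.

¥2,270.62 trillion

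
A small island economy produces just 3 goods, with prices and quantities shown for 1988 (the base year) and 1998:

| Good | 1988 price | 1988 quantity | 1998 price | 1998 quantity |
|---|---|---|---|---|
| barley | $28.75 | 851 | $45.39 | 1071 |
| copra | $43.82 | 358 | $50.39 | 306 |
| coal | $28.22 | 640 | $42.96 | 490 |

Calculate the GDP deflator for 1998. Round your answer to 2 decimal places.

146.62

Nominal GDP 1998 = 45.39·1071 + 50.39·306 + 42.96·490 = 85082.43.
Real GDP 1998 (at 1988 prices) = 28.75·1071 + 43.82·306 + 28.22·490 = 58027.97.
Deflator = Nominal/Real × 100 = 85082.43/58027.97 × 100 = 146.623.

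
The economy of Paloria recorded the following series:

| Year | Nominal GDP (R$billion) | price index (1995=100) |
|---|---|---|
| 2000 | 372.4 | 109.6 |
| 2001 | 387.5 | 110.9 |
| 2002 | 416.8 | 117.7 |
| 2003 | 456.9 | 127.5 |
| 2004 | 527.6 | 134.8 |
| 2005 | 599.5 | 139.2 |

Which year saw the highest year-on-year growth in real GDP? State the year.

2001: real = 387.5/1.109 = 349.41; growth vs 2000 (339.78) = 2.83%.
2002: real = 416.8/1.177 = 354.12; growth vs 2001 (349.41) = 1.35%.
2003: real = 456.9/1.275 = 358.35; growth vs 2002 (354.12) = 1.19%.
2004: real = 527.6/1.348 = 391.39; growth vs 2003 (358.35) = 9.22%.
2005: real = 599.5/1.392 = 430.68; growth vs 2004 (391.39) = 10.04%.

2005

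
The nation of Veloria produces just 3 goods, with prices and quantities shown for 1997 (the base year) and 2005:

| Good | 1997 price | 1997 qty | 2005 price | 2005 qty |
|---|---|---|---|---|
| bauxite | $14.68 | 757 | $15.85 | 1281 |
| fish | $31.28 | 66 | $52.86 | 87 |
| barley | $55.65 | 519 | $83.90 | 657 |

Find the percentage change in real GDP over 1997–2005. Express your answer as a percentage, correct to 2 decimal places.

38.11%

Real GDP 1997 = Nominal GDP 1997 = 14.68·757 + 31.28·66 + 55.65·519 = 42059.59.
Real GDP 2005 (at 1997 prices) = 14.68·1281 + 31.28·87 + 55.65·657 = 58088.49.
Real growth = 58088.49/42059.59 − 1 = 0.3811.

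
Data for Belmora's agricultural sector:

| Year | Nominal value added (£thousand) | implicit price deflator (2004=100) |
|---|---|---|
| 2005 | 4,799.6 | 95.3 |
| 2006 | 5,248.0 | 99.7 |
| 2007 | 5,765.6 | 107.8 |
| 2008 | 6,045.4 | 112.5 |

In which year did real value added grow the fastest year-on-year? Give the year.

2006

2006: real = 5248.0/0.997 = 5263.79; growth vs 2005 (5036.31) = 4.52%.
2007: real = 5765.6/1.078 = 5348.42; growth vs 2006 (5263.79) = 1.61%.
2008: real = 6045.4/1.125 = 5373.69; growth vs 2007 (5348.42) = 0.47%.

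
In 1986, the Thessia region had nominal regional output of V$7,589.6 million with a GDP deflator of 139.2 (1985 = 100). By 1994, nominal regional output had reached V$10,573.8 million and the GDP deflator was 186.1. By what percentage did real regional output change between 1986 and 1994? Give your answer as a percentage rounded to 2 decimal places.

Real regional output 1986 = 7589.6 / 1.392 = 5452.30.
Real regional output 1994 = 10573.8 / 1.861 = 5681.78.
Real growth = 5681.78 / 5452.30 − 1 = 0.0421.

4.21%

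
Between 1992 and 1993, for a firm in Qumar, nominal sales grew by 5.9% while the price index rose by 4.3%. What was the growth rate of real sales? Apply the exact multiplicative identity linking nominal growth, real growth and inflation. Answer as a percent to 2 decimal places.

(1 + g_nom) = (1 + g_real)(1 + π), so g_real = 1.0590 / 1.0430 − 1 = 0.01534.

1.53%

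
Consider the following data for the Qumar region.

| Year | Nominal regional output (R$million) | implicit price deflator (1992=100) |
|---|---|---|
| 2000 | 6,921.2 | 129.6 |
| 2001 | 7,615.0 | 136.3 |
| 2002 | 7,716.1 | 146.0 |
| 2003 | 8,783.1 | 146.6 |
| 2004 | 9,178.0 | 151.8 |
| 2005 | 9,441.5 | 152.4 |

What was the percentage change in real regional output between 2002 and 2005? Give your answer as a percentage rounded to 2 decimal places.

Real regional output 2002 = 7716.1/1.460 = 5285.00.
Real regional output 2005 = 9441.5/1.524 = 6195.21.
Change = 6195.21/5285.00 − 1 = 0.1722.

17.22%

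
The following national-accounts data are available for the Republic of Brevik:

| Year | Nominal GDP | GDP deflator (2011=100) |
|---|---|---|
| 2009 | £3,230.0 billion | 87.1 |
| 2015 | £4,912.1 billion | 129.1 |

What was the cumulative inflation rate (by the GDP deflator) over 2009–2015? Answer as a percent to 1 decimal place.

Price-level change = 129.1 / 87.1 − 1 = 0.4822.

48.2%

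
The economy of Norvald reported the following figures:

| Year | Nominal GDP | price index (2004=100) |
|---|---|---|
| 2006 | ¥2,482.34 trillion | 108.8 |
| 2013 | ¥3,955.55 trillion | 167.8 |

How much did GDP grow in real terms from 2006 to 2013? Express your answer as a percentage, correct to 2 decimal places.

3.32%

Deflate each year: 2006 → 2482.34/1.088 = 2281.56; 2013 → 3955.55/1.678 = 2357.30.
So real GDP changed by 2357.30/2281.56 − 1 = 0.0332, i.e. 3.32%.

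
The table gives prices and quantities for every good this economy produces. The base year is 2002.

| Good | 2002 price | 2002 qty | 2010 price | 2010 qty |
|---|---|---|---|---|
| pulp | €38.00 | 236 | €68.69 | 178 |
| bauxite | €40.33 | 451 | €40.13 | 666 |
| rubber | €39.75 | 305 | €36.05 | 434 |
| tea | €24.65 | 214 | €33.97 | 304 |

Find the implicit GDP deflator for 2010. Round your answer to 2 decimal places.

111.23

Nominal GDP 2010 = 68.69·178 + 40.13·666 + 36.05·434 + 33.97·304 = 64925.98.
Real GDP 2010 (at 2002 prices) = 38.00·178 + 40.33·666 + 39.75·434 + 24.65·304 = 58368.88.
Deflator = Nominal/Real × 100 = 64925.98/58368.88 × 100 = 111.234.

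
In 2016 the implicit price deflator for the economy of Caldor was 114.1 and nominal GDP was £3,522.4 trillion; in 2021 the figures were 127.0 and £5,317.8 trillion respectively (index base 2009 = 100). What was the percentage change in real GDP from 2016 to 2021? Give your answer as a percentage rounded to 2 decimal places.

35.64%

Deflate each year: 2016 → 3522.4/1.141 = 3087.12; 2021 → 5317.8/1.270 = 4187.24.
So real GDP changed by 4187.24/3087.12 − 1 = 0.3564, i.e. 35.64%.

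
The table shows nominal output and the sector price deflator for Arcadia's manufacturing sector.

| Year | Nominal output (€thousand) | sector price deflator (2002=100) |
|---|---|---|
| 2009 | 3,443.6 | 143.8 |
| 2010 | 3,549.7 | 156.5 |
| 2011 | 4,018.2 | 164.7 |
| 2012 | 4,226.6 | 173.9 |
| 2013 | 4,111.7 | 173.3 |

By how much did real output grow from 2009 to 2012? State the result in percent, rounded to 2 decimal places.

1.49%

Real output 2009 = 3443.6/1.438 = 2394.71.
Real output 2012 = 4226.6/1.739 = 2430.48.
Change = 2430.48/2394.71 − 1 = 0.0149.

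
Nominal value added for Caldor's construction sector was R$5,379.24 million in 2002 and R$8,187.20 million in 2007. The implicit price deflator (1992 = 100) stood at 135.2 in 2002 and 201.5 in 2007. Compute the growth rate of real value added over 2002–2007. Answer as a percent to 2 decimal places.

2.12%

Deflate each year: 2002 → 5379.24/1.352 = 3978.73; 2007 → 8187.20/2.015 = 4063.13.
So real value added changed by 4063.13/3978.73 − 1 = 0.0212, i.e. 2.12%.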